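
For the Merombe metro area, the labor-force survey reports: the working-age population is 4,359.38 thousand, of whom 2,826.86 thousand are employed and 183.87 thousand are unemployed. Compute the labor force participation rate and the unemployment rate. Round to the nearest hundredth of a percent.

Labor force participation rate ≈ 69.06%; unemployment rate ≈ 6.11%.

Labor force = employed + unemployed = 2,826.86 + 183.87 = 3,010.73 thousand.
Unemployment rate = 183.87 / 3,010.73 = 6.11%.
Labor force participation rate = 3,010.73 / 4,359.38 = 69.06%.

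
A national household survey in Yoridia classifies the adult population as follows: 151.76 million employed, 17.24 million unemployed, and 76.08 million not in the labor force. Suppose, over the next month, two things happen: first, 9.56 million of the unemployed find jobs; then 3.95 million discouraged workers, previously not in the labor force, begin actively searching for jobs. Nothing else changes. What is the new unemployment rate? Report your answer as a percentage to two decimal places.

Initially, labor force = 151.76 + 17.24 = 169.00 million, so u = 17.24/169.00 = 10.20%.
After the first change, unemployed falls and employed rises by 9.56; labor force unchanged → E = 161.32, U = 7.68, labor force = 169.00 million.
After the second change, unemployed and labor force both rise by 3.95 → E = 161.32, U = 11.63, labor force = 172.95 million.
New unemployment rate = 11.63 / 172.95 = 6.72%.

New unemployment rate ≈ 6.72%.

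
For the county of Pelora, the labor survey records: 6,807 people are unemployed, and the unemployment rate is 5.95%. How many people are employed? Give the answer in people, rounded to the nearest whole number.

Labor force = U / u = 6,807 / 0.0595 ≈ 114,403.
Employed = labor force − unemployed = 114,403 − 6,807 = 107,596.

About 107,596 are employed.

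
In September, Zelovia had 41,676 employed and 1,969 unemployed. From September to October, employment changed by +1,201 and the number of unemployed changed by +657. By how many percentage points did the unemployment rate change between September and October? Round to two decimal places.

September: labor force = 41,676 + 1,969 = 43,645; u = 1,969/43,645 = 4.51%.
October: labor force = 42,877 + 2,626 = 45,503; u = 2,626/45,503 = 5.77%.
Change = 5.77% − 4.51% = +1.26 pp.

The unemployment rate changed by +1.26 percentage points.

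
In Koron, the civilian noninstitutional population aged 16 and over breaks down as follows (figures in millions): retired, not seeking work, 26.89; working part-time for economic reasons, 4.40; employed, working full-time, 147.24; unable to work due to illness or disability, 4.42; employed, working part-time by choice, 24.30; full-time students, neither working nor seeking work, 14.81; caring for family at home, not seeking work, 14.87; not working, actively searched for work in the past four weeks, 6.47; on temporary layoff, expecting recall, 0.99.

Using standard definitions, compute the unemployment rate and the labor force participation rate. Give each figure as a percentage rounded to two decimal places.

Employed = 4.40 + 147.24 + 24.30 = 175.94 million (anyone who worked, including part-time for economic reasons, counts as employed).
Unemployed = 6.47 + 0.99 = 7.46 million (jobless and actively searching, or on temporary layoff).
Labor force = 175.94 + 7.46 = 183.40 million.
Not in labor force = 26.89 + 4.42 + 14.81 + 14.87 = 60.99 million (those not working and not actively searching are outside the labor force).
Civilian working-age population = 183.40 + 60.99 = 244.39 million.
Unemployment rate = 7.46 / 183.40 = 4.07%.
Labor force participation rate = 183.40 / 244.39 = 75.04%.

Unemployment rate ≈ 4.07%; labor force participation rate ≈ 75.04%.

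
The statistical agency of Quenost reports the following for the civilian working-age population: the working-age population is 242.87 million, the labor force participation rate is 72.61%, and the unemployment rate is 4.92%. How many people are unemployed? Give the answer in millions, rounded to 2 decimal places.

About 8.68 million are unemployed.

Labor force = 0.7261 × 242.87 = 176.35 million.
Unemployed = 0.0492 × 176.35 ≈ 8.68 million.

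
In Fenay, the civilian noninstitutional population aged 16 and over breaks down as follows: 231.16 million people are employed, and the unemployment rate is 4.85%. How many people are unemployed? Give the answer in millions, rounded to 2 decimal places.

Let U be the number unemployed. The labor force is E + U, and U/(E+U) = 0.0485.
So U = 0.0485 × 231.16 / (1 − 0.0485) = 11.2113 / 0.9515 ≈ 11.78 million.

About 11.78 million are unemployed.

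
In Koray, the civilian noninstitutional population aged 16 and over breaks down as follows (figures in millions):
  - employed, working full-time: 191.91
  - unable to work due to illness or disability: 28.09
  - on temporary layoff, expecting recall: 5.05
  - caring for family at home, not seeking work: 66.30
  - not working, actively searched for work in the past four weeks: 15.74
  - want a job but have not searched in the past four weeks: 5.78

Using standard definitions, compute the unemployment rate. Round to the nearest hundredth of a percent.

Employed = 191.91 million.
Unemployed = 5.05 + 15.74 = 20.79 million (jobless and actively searching, or on temporary layoff).
Labor force = 191.91 + 20.79 = 212.70 million.
Unemployment rate = 20.79 / 212.70 = 9.77%.

Unemployment rate ≈ 9.77%.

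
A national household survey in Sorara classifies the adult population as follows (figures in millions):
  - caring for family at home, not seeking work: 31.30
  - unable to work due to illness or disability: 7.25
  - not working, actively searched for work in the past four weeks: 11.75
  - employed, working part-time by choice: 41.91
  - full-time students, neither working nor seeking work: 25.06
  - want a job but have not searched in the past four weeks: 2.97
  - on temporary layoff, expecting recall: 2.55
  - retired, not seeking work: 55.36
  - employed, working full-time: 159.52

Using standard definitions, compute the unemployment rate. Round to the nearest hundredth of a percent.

Employed = 41.91 + 159.52 = 201.43 million.
Unemployed = 11.75 + 2.55 = 14.30 million (jobless and actively searching, or on temporary layoff).
Labor force = 201.43 + 14.30 = 215.73 million.
Unemployment rate = 14.30 / 215.73 = 6.63%.

Unemployment rate ≈ 6.63%.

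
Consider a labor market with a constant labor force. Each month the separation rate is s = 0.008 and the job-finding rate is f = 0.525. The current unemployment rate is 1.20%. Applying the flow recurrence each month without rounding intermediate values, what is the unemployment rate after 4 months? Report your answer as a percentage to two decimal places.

With a fixed labor force, u_{t+1} = u_t + s·(1−u_t) − f·u_t = u_t·(1−s−f) + s.
Here 1−s−f = 0.467 and s = 0.008.
u_1 = 0.012000 × 0.467 + 0.008 = 0.013604.
u_2 = 0.013604 × 0.467 + 0.008 = 0.014353.
u_3 = 0.014353 × 0.467 + 0.008 = 0.014703.
u_4 = 0.014703 × 0.467 + 0.008 = 0.014866.

Unemployment rate after four months ≈ 1.49%.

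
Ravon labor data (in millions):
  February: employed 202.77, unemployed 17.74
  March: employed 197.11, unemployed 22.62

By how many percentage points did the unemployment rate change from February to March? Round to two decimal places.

The unemployment rate changed by +2.25 percentage points.

February: labor force = 202.77 + 17.74 = 220.51; u = 17.74/220.51 = 8.04%.
March: labor force = 197.11 + 22.62 = 219.73; u = 22.62/219.73 = 10.29%.
Change = 10.29% − 8.04% = +2.25 pp.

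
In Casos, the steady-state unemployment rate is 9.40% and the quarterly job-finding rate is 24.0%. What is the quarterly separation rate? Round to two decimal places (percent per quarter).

Separation rate ≈ 2.49% per quarter.

From u* = s/(s+f): s = u·f/(1−u).
s = 0.0940 × 24.0 / (1 − 0.0940) = 2.2560 / 0.9060 ≈ 2.49% per quarter.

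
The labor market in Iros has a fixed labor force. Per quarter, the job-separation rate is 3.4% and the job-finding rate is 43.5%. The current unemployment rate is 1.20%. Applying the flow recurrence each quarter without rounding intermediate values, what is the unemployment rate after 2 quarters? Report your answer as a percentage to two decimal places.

With a fixed labor force, u_{t+1} = u_t + s·(1−u_t) − f·u_t = u_t·(1−s−f) + s.
Here 1−s−f = 0.531 and s = 0.034.
u_1 = 0.012000 × 0.531 + 0.034 = 0.040372.
u_2 = 0.040372 × 0.531 + 0.034 = 0.055438.

Unemployment rate after two quarters ≈ 5.54%.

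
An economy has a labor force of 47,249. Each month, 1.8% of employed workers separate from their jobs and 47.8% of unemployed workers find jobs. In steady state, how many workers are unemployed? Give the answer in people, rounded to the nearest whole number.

About 1,715 are unemployed in steady state.

Steady-state unemployment rate u* = s/(s+f) = 1.8/(1.8+47.8) = 0.036290.
Unemployed = u* × labor force = 0.036290 × 47,249 ≈ 1,715.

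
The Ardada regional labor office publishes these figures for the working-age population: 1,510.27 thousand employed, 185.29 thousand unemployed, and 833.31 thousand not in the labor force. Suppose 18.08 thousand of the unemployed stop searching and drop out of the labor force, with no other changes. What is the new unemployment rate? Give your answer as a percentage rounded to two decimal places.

New unemployment rate ≈ 9.97%.

Initially, labor force = 1,510.27 + 185.29 = 1,695.56 thousand, so u = 185.29/1,695.56 = 10.93%.
After the change, unemployed and labor force both fall by 18.08 → E = 1,510.27, U = 167.21, labor force = 1,677.48 thousand.
New unemployment rate = 167.21 / 1,677.48 = 9.97%.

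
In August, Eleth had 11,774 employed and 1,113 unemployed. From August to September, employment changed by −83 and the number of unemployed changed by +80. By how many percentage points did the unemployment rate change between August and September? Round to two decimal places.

August: labor force = 11,774 + 1,113 = 12,887; u = 1,113/12,887 = 8.64%.
September: labor force = 11,691 + 1,193 = 12,884; u = 1,193/12,884 = 9.26%.
Change = 9.26% − 8.64% = +0.62 pp.

The unemployment rate changed by +0.62 percentage points.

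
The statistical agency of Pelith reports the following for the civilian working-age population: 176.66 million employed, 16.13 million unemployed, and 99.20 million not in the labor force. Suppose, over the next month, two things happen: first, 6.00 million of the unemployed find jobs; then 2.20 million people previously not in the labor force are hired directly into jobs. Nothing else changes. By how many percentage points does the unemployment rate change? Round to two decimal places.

The unemployment rate changes by −3.17 percentage points.

Initially, labor force = 176.66 + 16.13 = 192.79 million, so u = 16.13/192.79 = 8.37%.
After the first change, unemployed falls and employed rises by 6.00; labor force unchanged → E = 182.66, U = 10.13, labor force = 192.79 million.
After the second change, employed and labor force both rise by 2.20; unemployed unchanged → E = 184.86, U = 10.13, labor force = 194.99 million.
New unemployment rate = 10.13 / 194.99 = 5.20%.
Change = 5.20% − 8.37% = −3.17 percentage points.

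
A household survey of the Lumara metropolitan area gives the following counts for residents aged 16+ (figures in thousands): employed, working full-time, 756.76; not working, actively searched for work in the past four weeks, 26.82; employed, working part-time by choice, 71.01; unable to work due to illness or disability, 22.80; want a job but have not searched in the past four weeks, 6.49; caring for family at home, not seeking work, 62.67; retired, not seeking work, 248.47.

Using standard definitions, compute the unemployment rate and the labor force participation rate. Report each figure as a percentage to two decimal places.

Employed = 756.76 + 71.01 = 827.77 thousand.
Unemployed = 26.82 thousand.
Labor force = 827.77 + 26.82 = 854.59 thousand.
Not in labor force = 22.80 + 6.49 + 62.67 + 248.47 = 340.43 thousand (those not working and not actively searching are outside the labor force — including those who want a job but have given up searching).
Civilian working-age population = 854.59 + 340.43 = 1,195.02 thousand.
Unemployment rate = 26.82 / 854.59 = 3.14%.
Labor force participation rate = 854.59 / 1,195.02 = 71.51%.

Unemployment rate ≈ 3.14%; labor force participation rate ≈ 71.51%.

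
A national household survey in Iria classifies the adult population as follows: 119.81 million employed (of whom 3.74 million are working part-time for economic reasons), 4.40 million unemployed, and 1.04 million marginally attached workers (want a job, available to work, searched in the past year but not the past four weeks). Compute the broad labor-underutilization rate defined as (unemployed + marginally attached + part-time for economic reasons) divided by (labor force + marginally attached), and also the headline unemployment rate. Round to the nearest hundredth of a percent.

Labor force = 119.81 + 4.40 = 124.21 million.
Numerator = 4.40 + 1.04 + 3.74 = 9.18 million.
Denominator = 124.21 + 1.04 = 125.25 million.
Broad rate = 9.18 / 125.25 = 7.33%.
Headline unemployment rate = 4.40 / 124.21 = 3.54%.

Broad underutilization rate ≈ 7.33%; headline unemployment rate ≈ 3.54%.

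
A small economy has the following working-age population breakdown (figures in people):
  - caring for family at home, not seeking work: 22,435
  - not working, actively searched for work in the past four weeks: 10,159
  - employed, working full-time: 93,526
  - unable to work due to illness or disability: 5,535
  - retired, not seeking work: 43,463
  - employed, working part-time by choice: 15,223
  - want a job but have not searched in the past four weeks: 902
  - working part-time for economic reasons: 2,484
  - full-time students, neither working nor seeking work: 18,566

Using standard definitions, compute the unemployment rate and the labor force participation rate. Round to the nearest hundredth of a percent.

Unemployment rate ≈ 8.37%; labor force participation rate ≈ 57.18%.

Employed = 93,526 + 15,223 + 2,484 = 111,233 (anyone who worked, including part-time for economic reasons, counts as employed).
Unemployed = 10,159.
Labor force = 111,233 + 10,159 = 121,392.
Not in labor force = 22,435 + 5,535 + 43,463 + 902 + 18,566 = 90,901 (those not working and not actively searching are outside the labor force — including those who want a job but have given up searching).
Civilian working-age population = 121,392 + 90,901 = 212,293.
Unemployment rate = 10,159 / 121,392 = 8.37%.
Labor force participation rate = 121,392 / 212,293 = 57.18%.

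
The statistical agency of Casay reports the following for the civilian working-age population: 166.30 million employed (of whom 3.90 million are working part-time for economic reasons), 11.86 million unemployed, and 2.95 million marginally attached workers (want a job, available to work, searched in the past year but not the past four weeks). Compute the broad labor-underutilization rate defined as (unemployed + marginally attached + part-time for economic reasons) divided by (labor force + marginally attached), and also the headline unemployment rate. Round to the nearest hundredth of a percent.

Labor force = 166.30 + 11.86 = 178.16 million.
Numerator = 11.86 + 2.95 + 3.90 = 18.71 million.
Denominator = 178.16 + 2.95 = 181.11 million.
Broad rate = 18.71 / 181.11 = 10.33%.
Headline unemployment rate = 11.86 / 178.16 = 6.66%.

Broad underutilization rate ≈ 10.33%; headline unemployment rate ≈ 6.66%.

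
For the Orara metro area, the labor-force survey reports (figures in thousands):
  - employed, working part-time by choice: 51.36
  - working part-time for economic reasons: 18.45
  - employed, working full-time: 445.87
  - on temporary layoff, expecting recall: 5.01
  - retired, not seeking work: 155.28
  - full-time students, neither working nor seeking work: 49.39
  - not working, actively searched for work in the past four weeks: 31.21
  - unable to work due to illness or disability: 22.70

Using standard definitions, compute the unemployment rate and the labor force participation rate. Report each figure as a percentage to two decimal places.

Unemployment rate ≈ 6.56%; labor force participation rate ≈ 70.82%.

Employed = 51.36 + 18.45 + 445.87 = 515.68 thousand (anyone who worked, including part-time for economic reasons, counts as employed).
Unemployed = 5.01 + 31.21 = 36.22 thousand (jobless and actively searching, or on temporary layoff).
Labor force = 515.68 + 36.22 = 551.90 thousand.
Not in labor force = 155.28 + 49.39 + 22.70 = 227.37 thousand (those not working and not actively searching are outside the labor force).
Civilian working-age population = 551.90 + 227.37 = 779.27 thousand.
Unemployment rate = 36.22 / 551.90 = 6.56%.
Labor force participation rate = 551.90 / 779.27 = 70.82%.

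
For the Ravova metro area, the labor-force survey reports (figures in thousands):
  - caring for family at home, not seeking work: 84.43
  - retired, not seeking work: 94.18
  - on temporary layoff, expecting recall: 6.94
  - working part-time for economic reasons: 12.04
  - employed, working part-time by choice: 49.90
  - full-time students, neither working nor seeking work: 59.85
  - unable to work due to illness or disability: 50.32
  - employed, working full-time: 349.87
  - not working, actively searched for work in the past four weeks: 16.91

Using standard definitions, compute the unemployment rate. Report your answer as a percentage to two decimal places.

Unemployment rate ≈ 5.47%.

Employed = 12.04 + 49.90 + 349.87 = 411.81 thousand (anyone who worked, including part-time for economic reasons, counts as employed).
Unemployed = 6.94 + 16.91 = 23.85 thousand (jobless and actively searching, or on temporary layoff).
Labor force = 411.81 + 23.85 = 435.66 thousand.
Unemployment rate = 23.85 / 435.66 = 5.47%.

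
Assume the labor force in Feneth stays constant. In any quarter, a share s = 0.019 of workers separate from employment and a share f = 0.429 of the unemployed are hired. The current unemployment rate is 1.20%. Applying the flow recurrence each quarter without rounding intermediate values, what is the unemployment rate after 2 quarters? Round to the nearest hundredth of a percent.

Unemployment rate after two quarters ≈ 3.31%.

With a fixed labor force, u_{t+1} = u_t + s·(1−u_t) − f·u_t = u_t·(1−s−f) + s.
Here 1−s−f = 0.552 and s = 0.019.
u_1 = 0.012000 × 0.552 + 0.019 = 0.025624.
u_2 = 0.025624 × 0.552 + 0.019 = 0.033144.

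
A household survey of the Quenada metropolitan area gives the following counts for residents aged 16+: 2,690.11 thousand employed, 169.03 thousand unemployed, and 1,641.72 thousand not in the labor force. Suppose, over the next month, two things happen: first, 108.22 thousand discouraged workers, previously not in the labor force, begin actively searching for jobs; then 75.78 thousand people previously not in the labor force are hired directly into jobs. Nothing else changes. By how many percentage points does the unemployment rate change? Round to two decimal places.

Initially, labor force = 2,690.11 + 169.03 = 2,859.14 thousand, so u = 169.03/2,859.14 = 5.91%.
After the first change, unemployed and labor force both rise by 108.22 → E = 2,690.11, U = 277.25, labor force = 2,967.36 thousand.
After the second change, employed and labor force both rise by 75.78; unemployed unchanged → E = 2,765.89, U = 277.25, labor force = 3,043.14 thousand.
New unemployment rate = 277.25 / 3,043.14 = 9.11%.
Change = 9.11% − 5.91% = +3.20 percentage points.

The unemployment rate changes by +3.20 percentage points.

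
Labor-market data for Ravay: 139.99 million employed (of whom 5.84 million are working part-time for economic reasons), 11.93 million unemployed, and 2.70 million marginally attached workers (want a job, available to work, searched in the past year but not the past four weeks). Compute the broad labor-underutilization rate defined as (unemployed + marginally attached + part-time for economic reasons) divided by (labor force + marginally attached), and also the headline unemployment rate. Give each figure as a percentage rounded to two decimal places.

Labor force = 139.99 + 11.93 = 151.92 million.
Numerator = 11.93 + 2.70 + 5.84 = 20.47 million.
Denominator = 151.92 + 2.70 = 154.62 million.
Broad rate = 20.47 / 154.62 = 13.24%.
Headline unemployment rate = 11.93 / 151.92 = 7.85%.

Broad underutilization rate ≈ 13.24%; headline unemployment rate ≈ 7.85%.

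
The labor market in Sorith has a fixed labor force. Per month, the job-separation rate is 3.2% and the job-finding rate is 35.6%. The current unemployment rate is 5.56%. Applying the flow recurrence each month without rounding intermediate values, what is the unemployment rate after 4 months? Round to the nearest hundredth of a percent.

With a fixed labor force, u_{t+1} = u_t + s·(1−u_t) − f·u_t = u_t·(1−s−f) + s.
Here 1−s−f = 0.612 and s = 0.032.
u_1 = 0.055600 × 0.612 + 0.032 = 0.066027.
u_2 = 0.066027 × 0.612 + 0.032 = 0.072409.
u_3 = 0.072409 × 0.612 + 0.032 = 0.076314.
u_4 = 0.076314 × 0.612 + 0.032 = 0.078704.

Unemployment rate after four months ≈ 7.87%.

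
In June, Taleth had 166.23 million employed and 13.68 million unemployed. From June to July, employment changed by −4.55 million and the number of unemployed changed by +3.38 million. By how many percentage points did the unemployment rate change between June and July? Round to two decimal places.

June: labor force = 166.23 + 13.68 = 179.91; u = 13.68/179.91 = 7.60%.
July: labor force = 161.68 + 17.06 = 178.74; u = 17.06/178.74 = 9.54%.
Change = 9.54% − 7.60% = +1.94 pp.

The unemployment rate changed by +1.94 percentage points.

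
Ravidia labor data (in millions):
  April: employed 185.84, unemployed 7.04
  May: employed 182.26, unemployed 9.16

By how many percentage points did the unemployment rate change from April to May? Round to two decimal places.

The unemployment rate changed by +1.14 percentage points.

April: labor force = 185.84 + 7.04 = 192.88; u = 7.04/192.88 = 3.65%.
May: labor force = 182.26 + 9.16 = 191.42; u = 9.16/191.42 = 4.79%.
Change = 4.79% − 3.65% = +1.14 pp.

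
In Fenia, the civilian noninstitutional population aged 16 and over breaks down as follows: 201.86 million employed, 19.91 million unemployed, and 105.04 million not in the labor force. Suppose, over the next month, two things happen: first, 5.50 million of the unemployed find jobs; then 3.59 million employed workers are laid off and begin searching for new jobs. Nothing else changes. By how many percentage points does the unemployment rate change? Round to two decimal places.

The unemployment rate changes by −0.86 percentage points.

Initially, labor force = 201.86 + 19.91 = 221.77 million, so u = 19.91/221.77 = 8.98%.
After the first change, unemployed falls and employed rises by 5.50; labor force unchanged → E = 207.36, U = 14.41, labor force = 221.77 million.
After the second change, employed falls and unemployed rises by 3.59; labor force unchanged → E = 203.77, U = 18.00, labor force = 221.77 million.
New unemployment rate = 18.00 / 221.77 = 8.12%.
Change = 8.12% − 8.98% = −0.86 percentage points.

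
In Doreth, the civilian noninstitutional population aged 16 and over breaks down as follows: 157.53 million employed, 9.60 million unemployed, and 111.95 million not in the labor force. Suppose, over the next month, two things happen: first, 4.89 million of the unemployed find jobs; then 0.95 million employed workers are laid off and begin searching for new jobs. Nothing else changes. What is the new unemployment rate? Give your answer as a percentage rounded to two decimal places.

Initially, labor force = 157.53 + 9.60 = 167.13 million, so u = 9.60/167.13 = 5.74%.
After the first change, unemployed falls and employed rises by 4.89; labor force unchanged → E = 162.42, U = 4.71, labor force = 167.13 million.
After the second change, employed falls and unemployed rises by 0.95; labor force unchanged → E = 161.47, U = 5.66, labor force = 167.13 million.
New unemployment rate = 5.66 / 167.13 = 3.39%.

New unemployment rate ≈ 3.39%.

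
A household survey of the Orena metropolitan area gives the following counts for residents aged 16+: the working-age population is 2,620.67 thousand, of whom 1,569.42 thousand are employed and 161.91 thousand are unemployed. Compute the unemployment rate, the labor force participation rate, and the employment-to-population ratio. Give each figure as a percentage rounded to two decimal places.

Labor force = employed + unemployed = 1,569.42 + 161.91 = 1,731.33 thousand.
Unemployment rate = 161.91 / 1,731.33 = 9.35%.
Labor force participation rate = 1,731.33 / 2,620.67 = 66.06%.
Employment-population ratio = 1,569.42 / 2,620.67 = 59.89%.

Unemployment rate ≈ 9.35%; labor force participation rate ≈ 66.06%; employment-population ratio ≈ 59.89%.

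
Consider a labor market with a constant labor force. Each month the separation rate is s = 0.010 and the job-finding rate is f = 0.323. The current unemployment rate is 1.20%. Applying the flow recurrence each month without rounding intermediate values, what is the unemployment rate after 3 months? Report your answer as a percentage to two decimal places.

With a fixed labor force, u_{t+1} = u_t + s·(1−u_t) − f·u_t = u_t·(1−s−f) + s.
Here 1−s−f = 0.667 and s = 0.010.
u_1 = 0.012000 × 0.667 + 0.010 = 0.018004.
u_2 = 0.018004 × 0.667 + 0.010 = 0.022009.
u_3 = 0.022009 × 0.667 + 0.010 = 0.024680.

Unemployment rate after three months ≈ 2.47%.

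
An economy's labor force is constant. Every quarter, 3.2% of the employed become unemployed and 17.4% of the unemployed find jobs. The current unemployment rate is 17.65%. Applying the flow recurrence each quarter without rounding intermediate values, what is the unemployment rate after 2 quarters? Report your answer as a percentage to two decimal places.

With a fixed labor force, u_{t+1} = u_t + s·(1−u_t) − f·u_t = u_t·(1−s−f) + s.
Here 1−s−f = 0.794 and s = 0.032.
u_1 = 0.176500 × 0.794 + 0.032 = 0.172141.
u_2 = 0.172141 × 0.794 + 0.032 = 0.168680.

Unemployment rate after two quarters ≈ 16.87%.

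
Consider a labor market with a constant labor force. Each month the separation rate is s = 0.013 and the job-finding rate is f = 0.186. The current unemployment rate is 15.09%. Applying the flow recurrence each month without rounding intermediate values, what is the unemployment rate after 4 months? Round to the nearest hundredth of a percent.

Unemployment rate after four months ≈ 10.06%.

With a fixed labor force, u_{t+1} = u_t + s·(1−u_t) − f·u_t = u_t·(1−s−f) + s.
Here 1−s−f = 0.801 and s = 0.013.
u_1 = 0.150900 × 0.801 + 0.013 = 0.133871.
u_2 = 0.133871 × 0.801 + 0.013 = 0.120231.
u_3 = 0.120231 × 0.801 + 0.013 = 0.109305.
u_4 = 0.109305 × 0.801 + 0.013 = 0.100553.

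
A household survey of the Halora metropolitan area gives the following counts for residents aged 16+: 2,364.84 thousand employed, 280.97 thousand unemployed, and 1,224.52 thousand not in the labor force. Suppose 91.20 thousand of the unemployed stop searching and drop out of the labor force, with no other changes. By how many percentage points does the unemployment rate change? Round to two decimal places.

The unemployment rate changes by −3.19 percentage points.

Initially, labor force = 2,364.84 + 280.97 = 2,645.81 thousand, so u = 280.97/2,645.81 = 10.62%.
After the change, unemployed and labor force both fall by 91.20 → E = 2,364.84, U = 189.77, labor force = 2,554.61 thousand.
New unemployment rate = 189.77 / 2,554.61 = 7.43%.
Change = 7.43% − 10.62% = −3.19 percentage points.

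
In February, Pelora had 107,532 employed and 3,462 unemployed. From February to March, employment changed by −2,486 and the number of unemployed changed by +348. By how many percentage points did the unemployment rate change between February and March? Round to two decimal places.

February: labor force = 107,532 + 3,462 = 110,994; u = 3,462/110,994 = 3.12%.
March: labor force = 105,046 + 3,810 = 108,856; u = 3,810/108,856 = 3.50%.
Change = 3.50% − 3.12% = +0.38 pp.

The unemployment rate changed by +0.38 percentage points.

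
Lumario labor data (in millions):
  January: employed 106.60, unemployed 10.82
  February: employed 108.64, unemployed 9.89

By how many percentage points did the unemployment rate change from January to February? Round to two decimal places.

The unemployment rate changed by −0.87 percentage points.

January: labor force = 106.60 + 10.82 = 117.42; u = 10.82/117.42 = 9.21%.
February: labor force = 108.64 + 9.89 = 118.53; u = 9.89/118.53 = 8.34%.
Change = 8.34% − 9.21% = −0.87 pp.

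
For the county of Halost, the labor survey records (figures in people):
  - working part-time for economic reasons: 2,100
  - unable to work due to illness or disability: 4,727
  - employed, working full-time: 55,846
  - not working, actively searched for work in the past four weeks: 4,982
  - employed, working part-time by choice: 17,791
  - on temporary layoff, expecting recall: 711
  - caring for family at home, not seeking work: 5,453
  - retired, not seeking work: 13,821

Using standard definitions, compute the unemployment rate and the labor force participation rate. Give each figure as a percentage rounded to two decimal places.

Unemployment rate ≈ 6.99%; labor force participation rate ≈ 77.24%.

Employed = 2,100 + 55,846 + 17,791 = 75,737 (anyone who worked, including part-time for economic reasons, counts as employed).
Unemployed = 4,982 + 711 = 5,693 (jobless and actively searching, or on temporary layoff).
Labor force = 75,737 + 5,693 = 81,430.
Not in labor force = 4,727 + 5,453 + 13,821 = 24,001 (those not working and not actively searching are outside the labor force).
Civilian working-age population = 81,430 + 24,001 = 105,431.
Unemployment rate = 5,693 / 81,430 = 6.99%.
Labor force participation rate = 81,430 / 105,431 = 77.24%.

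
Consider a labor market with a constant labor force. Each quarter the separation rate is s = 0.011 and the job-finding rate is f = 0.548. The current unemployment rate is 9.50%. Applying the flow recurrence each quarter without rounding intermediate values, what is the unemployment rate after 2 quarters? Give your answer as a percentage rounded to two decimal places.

Unemployment rate after two quarters ≈ 3.43%.

With a fixed labor force, u_{t+1} = u_t + s·(1−u_t) − f·u_t = u_t·(1−s−f) + s.
Here 1−s−f = 0.441 and s = 0.011.
u_1 = 0.095000 × 0.441 + 0.011 = 0.052895.
u_2 = 0.052895 × 0.441 + 0.011 = 0.034327.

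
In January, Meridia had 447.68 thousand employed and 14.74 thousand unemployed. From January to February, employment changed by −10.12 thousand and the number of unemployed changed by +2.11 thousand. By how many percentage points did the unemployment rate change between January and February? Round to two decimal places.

The unemployment rate changed by +0.52 percentage points.

January: labor force = 447.68 + 14.74 = 462.42; u = 14.74/462.42 = 3.19%.
February: labor force = 437.56 + 16.85 = 454.41; u = 16.85/454.41 = 3.71%.
Change = 3.71% − 3.19% = +0.52 pp.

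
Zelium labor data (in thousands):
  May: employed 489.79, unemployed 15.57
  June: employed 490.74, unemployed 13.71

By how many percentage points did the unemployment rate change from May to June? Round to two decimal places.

The unemployment rate changed by −0.36 percentage points.

May: labor force = 489.79 + 15.57 = 505.36; u = 15.57/505.36 = 3.08%.
June: labor force = 490.74 + 13.71 = 504.45; u = 13.71/504.45 = 2.72%.
Change = 2.72% − 3.08% = −0.36 pp.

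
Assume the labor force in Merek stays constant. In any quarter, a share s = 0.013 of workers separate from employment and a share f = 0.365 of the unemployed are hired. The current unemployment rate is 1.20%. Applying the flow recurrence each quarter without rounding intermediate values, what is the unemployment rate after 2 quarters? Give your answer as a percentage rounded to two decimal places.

With a fixed labor force, u_{t+1} = u_t + s·(1−u_t) − f·u_t = u_t·(1−s−f) + s.
Here 1−s−f = 0.622 and s = 0.013.
u_1 = 0.012000 × 0.622 + 0.013 = 0.020464.
u_2 = 0.020464 × 0.622 + 0.013 = 0.025729.

Unemployment rate after two quarters ≈ 2.57%.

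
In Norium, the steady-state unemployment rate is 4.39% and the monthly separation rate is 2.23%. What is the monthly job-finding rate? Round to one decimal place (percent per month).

Job-finding rate ≈ 48.6% per month.

From u* = s/(s+f): f = s·(1−u)/u.
f = 2.23 × (1 − 0.0439) / 0.0439 = 2.1321 / 0.0439 ≈ 48.6% per month.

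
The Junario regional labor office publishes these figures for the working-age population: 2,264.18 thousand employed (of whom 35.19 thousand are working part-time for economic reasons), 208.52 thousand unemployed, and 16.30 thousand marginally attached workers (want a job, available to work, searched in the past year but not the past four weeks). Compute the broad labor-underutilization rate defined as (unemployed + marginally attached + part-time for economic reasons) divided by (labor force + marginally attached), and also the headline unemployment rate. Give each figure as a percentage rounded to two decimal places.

Labor force = 2,264.18 + 208.52 = 2,472.70 thousand.
Numerator = 208.52 + 16.30 + 35.19 = 260.01 thousand.
Denominator = 2,472.70 + 16.30 = 2,489.00 thousand.
Broad rate = 260.01 / 2,489.00 = 10.45%.
Headline unemployment rate = 208.52 / 2,472.70 = 8.43%.

Broad underutilization rate ≈ 10.45%; headline unemployment rate ≈ 8.43%.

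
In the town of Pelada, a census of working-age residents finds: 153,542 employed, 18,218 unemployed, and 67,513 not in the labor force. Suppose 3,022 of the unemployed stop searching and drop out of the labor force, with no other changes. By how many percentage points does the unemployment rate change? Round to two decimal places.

Initially, labor force = 153,542 + 18,218 = 171,760, so u = 18,218/171,760 = 10.61%.
After the change, unemployed and labor force both fall by 3,022 → E = 153,542, U = 15,196, labor force = 168,738.
New unemployment rate = 15,196 / 168,738 = 9.01%.
Change = 9.01% − 10.61% = −1.60 percentage points.

The unemployment rate changes by −1.60 percentage points.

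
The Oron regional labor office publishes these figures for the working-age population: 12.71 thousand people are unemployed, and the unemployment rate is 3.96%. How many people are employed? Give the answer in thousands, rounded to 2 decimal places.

About 308.25 thousand are employed.

Labor force = U / u = 12.71 / 0.0396 ≈ 320.96 thousand.
Employed = labor force − unemployed = 320.96 − 12.71 = 308.25 thousand.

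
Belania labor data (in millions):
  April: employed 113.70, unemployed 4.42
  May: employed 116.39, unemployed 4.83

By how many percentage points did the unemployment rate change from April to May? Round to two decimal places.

The unemployment rate changed by +0.24 percentage points.

April: labor force = 113.70 + 4.42 = 118.12; u = 4.42/118.12 = 3.74%.
May: labor force = 116.39 + 4.83 = 121.22; u = 4.83/121.22 = 3.98%.
Change = 3.98% − 3.74% = +0.24 pp.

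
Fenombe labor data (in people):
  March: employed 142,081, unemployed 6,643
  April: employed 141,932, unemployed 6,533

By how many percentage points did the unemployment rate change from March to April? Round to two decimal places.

March: labor force = 142,081 + 6,643 = 148,724; u = 6,643/148,724 = 4.47%.
April: labor force = 141,932 + 6,533 = 148,465; u = 6,533/148,465 = 4.40%.
Change = 4.40% − 4.47% = −0.07 pp.

The unemployment rate changed by −0.07 percentage points.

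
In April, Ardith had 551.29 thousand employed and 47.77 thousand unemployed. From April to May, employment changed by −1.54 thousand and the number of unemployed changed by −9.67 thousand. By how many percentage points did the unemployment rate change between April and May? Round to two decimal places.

The unemployment rate changed by −1.49 percentage points.

April: labor force = 551.29 + 47.77 = 599.06; u = 47.77/599.06 = 7.97%.
May: labor force = 549.75 + 38.10 = 587.85; u = 38.10/587.85 = 6.48%.
Change = 6.48% − 7.97% = −1.49 pp.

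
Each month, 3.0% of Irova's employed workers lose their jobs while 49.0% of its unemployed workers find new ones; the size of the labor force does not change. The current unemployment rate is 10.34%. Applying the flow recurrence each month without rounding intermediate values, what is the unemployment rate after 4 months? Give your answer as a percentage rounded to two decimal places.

With a fixed labor force, u_{t+1} = u_t + s·(1−u_t) − f·u_t = u_t·(1−s−f) + s.
Here 1−s−f = 0.480 and s = 0.030.
u_1 = 0.103400 × 0.480 + 0.030 = 0.079632.
u_2 = 0.079632 × 0.480 + 0.030 = 0.068223.
u_3 = 0.068223 × 0.480 + 0.030 = 0.062747.
u_4 = 0.062747 × 0.480 + 0.030 = 0.060119.

Unemployment rate after four months ≈ 6.01%.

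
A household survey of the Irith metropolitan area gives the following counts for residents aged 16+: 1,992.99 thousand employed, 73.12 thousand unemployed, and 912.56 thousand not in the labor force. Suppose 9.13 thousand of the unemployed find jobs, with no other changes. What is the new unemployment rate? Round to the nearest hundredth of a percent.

Initially, labor force = 1,992.99 + 73.12 = 2,066.11 thousand, so u = 73.12/2,066.11 = 3.54%.
After the change, unemployed falls and employed rises by 9.13; labor force unchanged → E = 2,002.12, U = 63.99, labor force = 2,066.11 thousand.
New unemployment rate = 63.99 / 2,066.11 = 3.10%.

New unemployment rate ≈ 3.10%.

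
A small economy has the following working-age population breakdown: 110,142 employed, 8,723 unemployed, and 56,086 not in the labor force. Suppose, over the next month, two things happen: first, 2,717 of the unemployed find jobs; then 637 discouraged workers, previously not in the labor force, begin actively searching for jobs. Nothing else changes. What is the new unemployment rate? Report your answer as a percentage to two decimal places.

New unemployment rate ≈ 5.56%.

Initially, labor force = 110,142 + 8,723 = 118,865, so u = 8,723/118,865 = 7.34%.
After the first change, unemployed falls and employed rises by 2,717; labor force unchanged → E = 112,859, U = 6,006, labor force = 118,865.
After the second change, unemployed and labor force both rise by 637 → E = 112,859, U = 6,643, labor force = 119,502.
New unemployment rate = 6,643 / 119,502 = 5.56%.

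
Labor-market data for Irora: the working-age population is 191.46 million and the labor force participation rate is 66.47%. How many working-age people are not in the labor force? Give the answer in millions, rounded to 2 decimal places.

Share not in the labor force = 1 − 0.6647 = 0.3353.
Not in labor force = 0.3353 × 191.46 ≈ 64.20 million.

About 64.20 million are not in the labor force.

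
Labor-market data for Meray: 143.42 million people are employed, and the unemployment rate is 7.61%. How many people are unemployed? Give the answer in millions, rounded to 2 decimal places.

Let U be the number unemployed. The labor force is E + U, and U/(E+U) = 0.0761.
So U = 0.0761 × 143.42 / (1 − 0.0761) = 10.9143 / 0.9239 ≈ 11.81 million.

About 11.81 million are unemployed.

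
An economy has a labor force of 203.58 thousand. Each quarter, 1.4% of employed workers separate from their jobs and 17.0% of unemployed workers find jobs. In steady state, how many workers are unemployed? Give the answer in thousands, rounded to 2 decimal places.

Steady-state unemployment rate u* = s/(s+f) = 1.4/(1.4+17.0) = 0.076087.
Unemployed = u* × labor force = 0.076087 × 203.58 ≈ 15.49 thousand.

About 15.49 thousand are unemployed in steady state.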